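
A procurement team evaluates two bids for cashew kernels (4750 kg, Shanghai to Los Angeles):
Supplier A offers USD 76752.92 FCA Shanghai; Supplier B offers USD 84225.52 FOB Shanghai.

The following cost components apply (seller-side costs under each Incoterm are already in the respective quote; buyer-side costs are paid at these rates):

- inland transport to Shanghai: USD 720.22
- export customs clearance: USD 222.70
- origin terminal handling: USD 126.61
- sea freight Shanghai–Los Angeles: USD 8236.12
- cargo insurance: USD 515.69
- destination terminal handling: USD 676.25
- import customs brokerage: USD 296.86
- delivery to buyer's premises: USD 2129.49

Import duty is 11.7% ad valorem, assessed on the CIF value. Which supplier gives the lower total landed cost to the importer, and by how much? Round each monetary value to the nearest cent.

Supplier A (FCA):
CIF value = FCA price + origin terminal + freight + insurance = 76752.92 + 126.61 + 8236.12 + 515.69 = 85631.34
Import duty = 85631.34 × 11.7% = 10018.87
Buyer bears (A): 126.61 + 8236.12 + 515.69 + 676.25 + 296.86 + 2129.49 = 11981.02
Landed cost (A) = invoice 76752.92 + 11981.02 + duty 10018.87 = 98752.81
Supplier B (FOB):
CIF value = FOB price + freight + insurance = 84225.52 + 8236.12 + 515.69 = 92977.33
Import duty = 92977.33 × 11.7% = 10878.35
Buyer bears (B): 8236.12 + 515.69 + 676.25 + 296.86 + 2129.49 = 11854.41
Landed cost (B) = invoice 84225.52 + 11854.41 + duty 10878.35 = 106958.28
Difference = |98752.81 − 106958.28| = 8205.47

Supplier A is cheaper by USD 8205.47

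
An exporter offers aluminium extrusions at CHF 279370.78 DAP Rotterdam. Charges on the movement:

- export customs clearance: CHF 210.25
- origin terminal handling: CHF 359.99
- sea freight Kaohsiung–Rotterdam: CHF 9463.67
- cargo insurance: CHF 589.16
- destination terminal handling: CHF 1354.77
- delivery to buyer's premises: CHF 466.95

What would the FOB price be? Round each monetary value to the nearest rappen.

Not relevant to the conversion: export clearance, origin terminal — on the seller under both DAP and FOB; already in the DAP price and stays in the FOB price.
From DAP to FOB, the seller no longer bears: freight, insurance, destination terminal, delivery.
FOB price = 279370.78 − 9463.67 − 589.16 − 1354.77 − 466.95 = 267496.23

FOB price: CHF 267496.23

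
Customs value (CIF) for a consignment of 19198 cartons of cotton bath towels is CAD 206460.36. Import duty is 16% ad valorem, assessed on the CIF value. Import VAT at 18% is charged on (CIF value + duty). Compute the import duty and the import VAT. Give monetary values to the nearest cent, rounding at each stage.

Import duty = 206460.36 × 16% = 33033.66
VAT base = CIF + duty = 206460.36 + 33033.66 = 239494.02
Import VAT = 239494.02 × 18% = 43108.92

Import duty: CAD 33033.66; import VAT: CAD 43108.92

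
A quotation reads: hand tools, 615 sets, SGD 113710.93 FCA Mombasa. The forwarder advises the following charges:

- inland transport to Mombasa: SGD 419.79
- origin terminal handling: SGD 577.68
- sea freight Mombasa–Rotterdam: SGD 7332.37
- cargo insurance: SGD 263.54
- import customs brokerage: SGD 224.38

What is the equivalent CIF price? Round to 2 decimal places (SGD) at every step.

Not relevant to the conversion: inland to port — on the seller under both FCA and CIF; already in the FCA price and stays in the CIF price. brokerage — on the buyer under both terms; not part of either seller's price.
From FCA to CIF, the seller additionally bears: origin terminal, freight, insurance.
CIF price = 113710.93 + 577.68 + 7332.37 + 263.54 = 121884.52

CIF price: SGD 121884.52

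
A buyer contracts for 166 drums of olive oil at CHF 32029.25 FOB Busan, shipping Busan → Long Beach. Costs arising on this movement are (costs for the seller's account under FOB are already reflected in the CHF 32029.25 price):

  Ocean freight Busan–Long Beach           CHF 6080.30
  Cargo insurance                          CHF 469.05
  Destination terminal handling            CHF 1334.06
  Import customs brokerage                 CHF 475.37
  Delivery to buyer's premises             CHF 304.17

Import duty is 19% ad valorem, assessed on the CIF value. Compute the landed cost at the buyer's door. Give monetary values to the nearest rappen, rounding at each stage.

Total landed cost: CHF 48022.13

FOB: the seller bears costs until goods are on board at the origin port; the buyer bears freight, insurance and all costs thereafter.
CIF value = FOB price + freight + insurance = 32029.25 + 6080.30 + 469.05 = 38578.60
Import duty = 38578.60 × 19% = 7329.93
Buyer bears: freight 6080.30 + insurance 469.05 + destination terminal 1334.06 + brokerage 475.37 + delivery 304.17 + duty 7329.93 = 15992.88
Landed cost = invoice 32029.25 + 15992.88 = 48022.13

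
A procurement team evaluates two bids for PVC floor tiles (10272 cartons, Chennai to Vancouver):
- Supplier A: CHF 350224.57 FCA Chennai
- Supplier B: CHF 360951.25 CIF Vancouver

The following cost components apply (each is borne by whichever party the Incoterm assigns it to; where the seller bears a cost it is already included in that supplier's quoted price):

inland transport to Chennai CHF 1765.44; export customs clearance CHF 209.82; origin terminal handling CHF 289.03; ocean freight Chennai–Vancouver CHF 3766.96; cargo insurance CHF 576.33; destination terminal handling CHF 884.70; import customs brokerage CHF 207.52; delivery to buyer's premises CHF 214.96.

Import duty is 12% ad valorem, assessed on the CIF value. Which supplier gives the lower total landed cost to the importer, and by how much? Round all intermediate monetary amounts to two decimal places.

Supplier A (FCA):
CIF value = FCA price + origin terminal + freight + insurance = 350224.57 + 289.03 + 3766.96 + 576.33 = 354856.89
Import duty = 354856.89 × 12% = 42582.83
Buyer bears (A): 289.03 + 3766.96 + 576.33 + 884.70 + 207.52 + 214.96 = 5939.50
Landed cost (A) = invoice 350224.57 + 5939.50 + duty 42582.83 = 398746.90
Supplier B (CIF):
The CIF price already equals the CIF value: 360951.25
Import duty = 360951.25 × 12% = 43314.15
Buyer bears (B): 884.70 + 207.52 + 214.96 = 1307.18
Landed cost (B) = invoice 360951.25 + 1307.18 + duty 43314.15 = 405572.58
Difference = |398746.90 − 405572.58| = 6825.68

Supplier A is cheaper by CHF 6825.68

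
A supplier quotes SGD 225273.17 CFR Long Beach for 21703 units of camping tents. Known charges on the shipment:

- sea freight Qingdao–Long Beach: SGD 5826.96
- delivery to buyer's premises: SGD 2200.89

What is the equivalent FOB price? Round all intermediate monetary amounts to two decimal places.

Not relevant to the conversion: delivery — on the buyer under both terms; not part of either seller's price.
From CFR to FOB, the seller no longer bears: freight.
FOB price = 225273.17 − 5826.96 = 219446.21

FOB price: SGD 219446.21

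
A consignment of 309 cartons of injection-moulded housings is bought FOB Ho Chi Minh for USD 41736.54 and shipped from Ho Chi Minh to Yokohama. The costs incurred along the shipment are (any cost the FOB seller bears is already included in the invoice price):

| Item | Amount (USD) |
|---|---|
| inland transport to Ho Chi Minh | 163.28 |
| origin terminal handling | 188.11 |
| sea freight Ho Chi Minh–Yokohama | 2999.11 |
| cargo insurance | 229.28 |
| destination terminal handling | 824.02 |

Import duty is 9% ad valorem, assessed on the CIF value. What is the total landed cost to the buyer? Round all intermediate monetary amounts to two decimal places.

FOB: the seller bears costs until goods are on board at the origin port; the buyer bears freight, insurance and all costs thereafter.
Already in the invoice (seller's account under FOB): inland to port, origin terminal — exclude.
CIF value = FOB price + freight + insurance = 41736.54 + 2999.11 + 229.28 = 44964.93
Import duty = 44964.93 × 9% = 4046.84
Buyer bears: freight 2999.11 + insurance 229.28 + destination terminal 824.02 + duty 4046.84 = 8099.25
Landed cost = invoice 41736.54 + 8099.25 = 49835.79

Total landed cost: USD 49835.79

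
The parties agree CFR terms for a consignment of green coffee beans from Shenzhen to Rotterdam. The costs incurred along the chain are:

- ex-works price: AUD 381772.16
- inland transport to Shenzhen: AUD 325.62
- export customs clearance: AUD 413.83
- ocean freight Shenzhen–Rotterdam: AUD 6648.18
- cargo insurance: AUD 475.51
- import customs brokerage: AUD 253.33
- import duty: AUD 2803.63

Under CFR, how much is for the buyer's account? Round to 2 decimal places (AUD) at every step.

CFR: the seller pays costs through ocean freight to the destination port, but not insurance.
Seller's account: goods 381772.16 + inland to port 325.62 + export clearance 413.83 + freight 6648.18 = 389159.79
Buyer's account: insurance 475.51 + brokerage 253.33 + duty 2803.63 = 3532.47

Buyer's account: AUD 3532.47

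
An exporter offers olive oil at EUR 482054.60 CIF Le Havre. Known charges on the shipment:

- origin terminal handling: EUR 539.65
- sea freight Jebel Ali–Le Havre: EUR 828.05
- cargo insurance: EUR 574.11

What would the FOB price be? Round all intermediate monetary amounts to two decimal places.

Not relevant to the conversion: origin terminal — on the seller under both CIF and FOB; already in the CIF price and stays in the FOB price.
From CIF to FOB, the seller no longer bears: freight, insurance.
FOB price = 482054.60 − 828.05 − 574.11 = 480652.44

FOB price: EUR 480652.44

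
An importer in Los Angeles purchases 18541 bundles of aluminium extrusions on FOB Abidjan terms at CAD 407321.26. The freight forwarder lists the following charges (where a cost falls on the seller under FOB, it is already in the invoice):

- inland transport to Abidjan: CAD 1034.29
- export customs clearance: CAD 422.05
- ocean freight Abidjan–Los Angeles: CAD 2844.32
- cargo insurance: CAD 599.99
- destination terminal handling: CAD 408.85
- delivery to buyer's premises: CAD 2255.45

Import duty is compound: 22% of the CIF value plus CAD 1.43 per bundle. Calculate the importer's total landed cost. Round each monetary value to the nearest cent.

Total landed cost: CAD 530311.93

FOB: the seller bears costs until goods are on board at the origin port; the buyer bears freight, insurance and all costs thereafter.
Already in the invoice (seller's account under FOB): inland to port, export clearance — exclude.
CIF value = FOB price + freight + insurance = 407321.26 + 2844.32 + 599.99 = 410765.57
Ad valorem component: 410765.57 × 22% = 90368.43
Specific component: 18541 × 1.43 = 26513.63
Import duty = 90368.43 + 26513.63 = 116882.06
Buyer bears: freight 2844.32 + insurance 599.99 + destination terminal 408.85 + delivery 2255.45 + duty 116882.06 = 122990.67
Landed cost = invoice 407321.26 + 122990.67 = 530311.93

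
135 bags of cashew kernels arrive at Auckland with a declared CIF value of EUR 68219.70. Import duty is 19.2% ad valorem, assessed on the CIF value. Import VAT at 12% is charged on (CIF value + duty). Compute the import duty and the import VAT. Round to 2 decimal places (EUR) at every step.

Import duty = 68219.70 × 19.2% = 13098.18
VAT base = CIF + duty = 68219.70 + 13098.18 = 81317.88
Import VAT = 81317.88 × 12% = 9758.15

Import duty: EUR 13098.18; import VAT: EUR 9758.15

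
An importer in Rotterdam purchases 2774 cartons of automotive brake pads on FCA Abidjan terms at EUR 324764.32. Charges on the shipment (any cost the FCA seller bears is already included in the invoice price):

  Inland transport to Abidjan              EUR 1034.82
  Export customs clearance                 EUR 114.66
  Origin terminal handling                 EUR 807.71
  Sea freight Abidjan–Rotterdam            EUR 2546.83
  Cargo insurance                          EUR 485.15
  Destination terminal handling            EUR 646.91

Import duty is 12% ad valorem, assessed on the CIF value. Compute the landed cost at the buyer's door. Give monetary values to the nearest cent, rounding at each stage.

FCA: the seller delivers export-cleared goods to the carrier; the buyer bears costs from that point.
Already in the invoice (seller's account under FCA): inland to port, export clearance — exclude.
CIF value = FCA price + origin terminal + freight + insurance = 324764.32 + 807.71 + 2546.83 + 485.15 = 328604.01
Import duty = 328604.01 × 12% = 39432.48
Buyer bears: origin terminal 807.71 + freight 2546.83 + insurance 485.15 + destination terminal 646.91 + duty 39432.48 = 43919.08
Landed cost = invoice 324764.32 + 43919.08 = 368683.40

Total landed cost: EUR 368683.40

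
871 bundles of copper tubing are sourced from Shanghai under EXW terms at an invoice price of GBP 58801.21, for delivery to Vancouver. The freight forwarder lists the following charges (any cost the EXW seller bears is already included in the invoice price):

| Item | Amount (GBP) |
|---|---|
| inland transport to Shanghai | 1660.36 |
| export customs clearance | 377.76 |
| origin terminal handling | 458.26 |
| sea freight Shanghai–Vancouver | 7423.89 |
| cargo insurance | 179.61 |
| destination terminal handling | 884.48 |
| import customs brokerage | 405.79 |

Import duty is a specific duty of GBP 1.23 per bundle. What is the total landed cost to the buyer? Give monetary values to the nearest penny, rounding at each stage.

EXW: the seller makes goods available at their premises; the buyer bears all onward costs.
CIF value = EXW price + inland to port + export clearance + origin terminal + freight + insurance = 58801.21 + 1660.36 + 377.76 + 458.26 + 7423.89 + 179.61 = 68901.09
Import duty = 871 × 1.23 = 1071.33
Buyer bears: inland to port 1660.36 + export clearance 377.76 + origin terminal 458.26 + freight 7423.89 + insurance 179.61 + destination terminal 884.48 + brokerage 405.79 + duty 1071.33 = 12461.48
Landed cost = invoice 58801.21 + 12461.48 = 71262.69

Total landed cost: GBP 71262.69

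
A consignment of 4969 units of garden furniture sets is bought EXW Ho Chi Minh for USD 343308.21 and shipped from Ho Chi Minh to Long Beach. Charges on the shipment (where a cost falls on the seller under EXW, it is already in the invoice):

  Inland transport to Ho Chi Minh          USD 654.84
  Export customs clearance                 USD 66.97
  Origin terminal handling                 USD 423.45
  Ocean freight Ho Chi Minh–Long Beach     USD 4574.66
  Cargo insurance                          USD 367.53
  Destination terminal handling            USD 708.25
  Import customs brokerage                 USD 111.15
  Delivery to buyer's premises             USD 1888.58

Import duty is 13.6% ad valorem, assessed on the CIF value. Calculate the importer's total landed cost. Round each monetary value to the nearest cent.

Total landed cost: USD 399621.45

EXW: the seller makes goods available at their premises; the buyer bears all onward costs.
CIF value = EXW price + inland to port + export clearance + origin terminal + freight + insurance = 343308.21 + 654.84 + 66.97 + 423.45 + 4574.66 + 367.53 = 349395.66
Import duty = 349395.66 × 13.6% = 47517.81
Buyer bears: inland to port 654.84 + export clearance 66.97 + origin terminal 423.45 + freight 4574.66 + insurance 367.53 + destination terminal 708.25 + brokerage 111.15 + delivery 1888.58 + duty 47517.81 = 56313.24
Landed cost = invoice 343308.21 + 56313.24 = 399621.45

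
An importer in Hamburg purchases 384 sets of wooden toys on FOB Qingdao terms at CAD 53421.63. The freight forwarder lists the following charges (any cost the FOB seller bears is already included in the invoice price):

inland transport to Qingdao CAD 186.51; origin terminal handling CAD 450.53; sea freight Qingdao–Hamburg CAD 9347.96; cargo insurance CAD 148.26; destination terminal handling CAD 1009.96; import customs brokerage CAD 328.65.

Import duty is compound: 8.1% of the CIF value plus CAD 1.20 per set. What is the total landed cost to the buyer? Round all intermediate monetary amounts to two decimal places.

FOB: the seller bears costs until goods are on board at the origin port; the buyer bears freight, insurance and all costs thereafter.
Already in the invoice (seller's account under FOB): inland to port, origin terminal — exclude.
CIF value = FOB price + freight + insurance = 53421.63 + 9347.96 + 148.26 = 62917.85
Ad valorem component: 62917.85 × 8.1% = 5096.35
Specific component: 384 × 1.20 = 460.80
Import duty = 5096.35 + 460.80 = 5557.15
Buyer bears: freight 9347.96 + insurance 148.26 + destination terminal 1009.96 + brokerage 328.65 + duty 5557.15 = 16391.98
Landed cost = invoice 53421.63 + 16391.98 = 69813.61

Total landed cost: CAD 69813.61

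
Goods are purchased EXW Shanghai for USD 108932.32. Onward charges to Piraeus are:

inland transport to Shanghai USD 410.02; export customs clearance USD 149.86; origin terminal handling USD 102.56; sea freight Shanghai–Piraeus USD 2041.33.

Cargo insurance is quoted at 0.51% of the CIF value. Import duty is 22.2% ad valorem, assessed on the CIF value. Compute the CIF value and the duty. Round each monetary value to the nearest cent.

CIF value: USD 112208.35; import duty: USD 24910.25

Let C be the CIF value. C = EXW price + pre-shipment costs + freight + 0.51% × C
C − 0.51% × C = 108932.32 + 410.02 + 149.86 + 102.56 + 2041.33
0.9949 × C = 111636.09
C = 111636.09 / 0.9949 = 112208.35
Insurance premium = 0.51% × 112208.35 = 572.26
Import duty = 112208.35 × 22.2% = 24910.25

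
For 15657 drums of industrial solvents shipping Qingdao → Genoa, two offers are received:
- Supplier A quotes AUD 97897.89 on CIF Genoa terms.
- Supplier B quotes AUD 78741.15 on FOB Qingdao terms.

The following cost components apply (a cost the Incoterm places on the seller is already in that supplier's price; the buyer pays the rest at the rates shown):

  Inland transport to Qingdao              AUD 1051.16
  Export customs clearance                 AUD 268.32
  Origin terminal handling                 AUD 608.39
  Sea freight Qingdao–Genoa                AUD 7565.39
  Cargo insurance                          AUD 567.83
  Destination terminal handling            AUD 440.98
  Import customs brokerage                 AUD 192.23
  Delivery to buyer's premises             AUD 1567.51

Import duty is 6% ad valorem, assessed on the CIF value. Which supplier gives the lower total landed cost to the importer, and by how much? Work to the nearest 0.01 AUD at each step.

Supplier A (CIF):
The CIF price already equals the CIF value: 97897.89
Import duty = 97897.89 × 6% = 5873.87
Buyer bears (A): 440.98 + 192.23 + 1567.51 = 2200.72
Landed cost (A) = invoice 97897.89 + 2200.72 + duty 5873.87 = 105972.48
Supplier B (FOB):
CIF value = FOB price + freight + insurance = 78741.15 + 7565.39 + 567.83 = 86874.37
Import duty = 86874.37 × 6% = 5212.46
Buyer bears (B): 7565.39 + 567.83 + 440.98 + 192.23 + 1567.51 = 10333.94
Landed cost (B) = invoice 78741.15 + 10333.94 + duty 5212.46 = 94287.55
Difference = |105972.48 − 94287.55| = 11684.93

Supplier B is cheaper by AUD 11684.93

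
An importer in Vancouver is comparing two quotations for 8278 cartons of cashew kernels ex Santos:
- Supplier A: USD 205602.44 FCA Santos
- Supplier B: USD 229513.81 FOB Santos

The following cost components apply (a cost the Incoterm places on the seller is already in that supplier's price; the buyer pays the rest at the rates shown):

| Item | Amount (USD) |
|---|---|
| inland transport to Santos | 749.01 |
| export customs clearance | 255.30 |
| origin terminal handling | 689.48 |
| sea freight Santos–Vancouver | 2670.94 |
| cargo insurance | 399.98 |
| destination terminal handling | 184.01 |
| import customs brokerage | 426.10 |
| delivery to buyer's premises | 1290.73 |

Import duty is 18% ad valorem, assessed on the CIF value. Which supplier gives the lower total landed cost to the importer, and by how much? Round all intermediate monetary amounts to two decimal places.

Supplier A (FCA):
CIF value = FCA price + origin terminal + freight + insurance = 205602.44 + 689.48 + 2670.94 + 399.98 = 209362.84
Import duty = 209362.84 × 18% = 37685.31
Buyer bears (A): 689.48 + 2670.94 + 399.98 + 184.01 + 426.10 + 1290.73 = 5661.24
Landed cost (A) = invoice 205602.44 + 5661.24 + duty 37685.31 = 248948.99
Supplier B (FOB):
CIF value = FOB price + freight + insurance = 229513.81 + 2670.94 + 399.98 = 232584.73
Import duty = 232584.73 × 18% = 41865.25
Buyer bears (B): 2670.94 + 399.98 + 184.01 + 426.10 + 1290.73 = 4971.76
Landed cost (B) = invoice 229513.81 + 4971.76 + duty 41865.25 = 276350.82
Difference = |248948.99 − 276350.82| = 27401.83

Supplier A is cheaper by USD 27401.83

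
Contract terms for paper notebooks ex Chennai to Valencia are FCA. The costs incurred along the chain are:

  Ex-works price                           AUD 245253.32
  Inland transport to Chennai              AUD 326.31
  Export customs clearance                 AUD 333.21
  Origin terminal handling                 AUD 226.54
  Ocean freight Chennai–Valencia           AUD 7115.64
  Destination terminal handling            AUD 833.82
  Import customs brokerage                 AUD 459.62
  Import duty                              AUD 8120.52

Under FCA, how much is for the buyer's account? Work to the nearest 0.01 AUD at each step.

Buyer's account: AUD 16756.14

FCA: the seller delivers export-cleared goods to the carrier; the buyer bears costs from that point.
Seller's account: goods 245253.32 + inland to port 326.31 + export clearance 333.21 = 245912.84
Buyer's account: origin terminal 226.54 + freight 7115.64 + destination terminal 833.82 + brokerage 459.62 + duty 8120.52 = 16756.14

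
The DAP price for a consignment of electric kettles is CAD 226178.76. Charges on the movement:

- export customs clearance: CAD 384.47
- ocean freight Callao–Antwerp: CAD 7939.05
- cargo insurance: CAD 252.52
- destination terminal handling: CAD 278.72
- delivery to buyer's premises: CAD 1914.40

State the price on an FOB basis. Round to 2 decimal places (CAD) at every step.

Not relevant to the conversion: export clearance — on the seller under both DAP and FOB; already in the DAP price and stays in the FOB price.
From DAP to FOB, the seller no longer bears: freight, insurance, destination terminal, delivery.
FOB price = 226178.76 − 7939.05 − 252.52 − 278.72 − 1914.40 = 215794.07

FOB price: CAD 215794.07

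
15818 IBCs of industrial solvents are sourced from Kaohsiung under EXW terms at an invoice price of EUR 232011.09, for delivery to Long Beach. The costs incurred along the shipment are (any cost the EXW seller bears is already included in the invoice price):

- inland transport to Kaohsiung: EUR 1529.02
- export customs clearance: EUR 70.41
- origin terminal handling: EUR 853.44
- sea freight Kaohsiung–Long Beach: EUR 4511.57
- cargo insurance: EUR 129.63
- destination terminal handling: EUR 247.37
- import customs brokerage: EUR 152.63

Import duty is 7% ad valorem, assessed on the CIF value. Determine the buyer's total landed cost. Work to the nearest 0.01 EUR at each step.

EXW: the seller makes goods available at their premises; the buyer bears all onward costs.
CIF value = EXW price + inland to port + export clearance + origin terminal + freight + insurance = 232011.09 + 1529.02 + 70.41 + 853.44 + 4511.57 + 129.63 = 239105.16
Import duty = 239105.16 × 7% = 16737.36
Buyer bears: inland to port 1529.02 + export clearance 70.41 + origin terminal 853.44 + freight 4511.57 + insurance 129.63 + destination terminal 247.37 + brokerage 152.63 + duty 16737.36 = 24231.43
Landed cost = invoice 232011.09 + 24231.43 = 256242.52

Total landed cost: EUR 256242.52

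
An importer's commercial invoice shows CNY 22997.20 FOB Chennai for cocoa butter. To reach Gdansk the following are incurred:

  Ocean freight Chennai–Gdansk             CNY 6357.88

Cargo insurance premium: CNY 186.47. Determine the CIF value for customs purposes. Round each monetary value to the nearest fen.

CIF value: CNY 29541.55

CIF = FOB price + freight + insurance
CIF = 22997.20 + 6357.88 + 186.47 = 29541.55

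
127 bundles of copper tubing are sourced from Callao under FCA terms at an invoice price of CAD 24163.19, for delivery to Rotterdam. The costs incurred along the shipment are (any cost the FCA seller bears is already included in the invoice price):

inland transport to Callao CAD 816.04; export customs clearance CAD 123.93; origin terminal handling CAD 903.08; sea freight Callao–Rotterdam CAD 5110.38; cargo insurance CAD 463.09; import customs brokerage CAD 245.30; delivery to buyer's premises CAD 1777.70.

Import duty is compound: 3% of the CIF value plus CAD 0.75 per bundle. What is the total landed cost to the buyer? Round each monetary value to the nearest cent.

Total landed cost: CAD 33677.18

FCA: the seller delivers export-cleared goods to the carrier; the buyer bears costs from that point.
Already in the invoice (seller's account under FCA): inland to port, export clearance — exclude.
CIF value = FCA price + origin terminal + freight + insurance = 24163.19 + 903.08 + 5110.38 + 463.09 = 30639.74
Ad valorem component: 30639.74 × 3% = 919.19
Specific component: 127 × 0.75 = 95.25
Import duty = 919.19 + 95.25 = 1014.44
Buyer bears: origin terminal 903.08 + freight 5110.38 + insurance 463.09 + brokerage 245.30 + delivery 1777.70 + duty 1014.44 = 9513.99
Landed cost = invoice 24163.19 + 9513.99 = 33677.18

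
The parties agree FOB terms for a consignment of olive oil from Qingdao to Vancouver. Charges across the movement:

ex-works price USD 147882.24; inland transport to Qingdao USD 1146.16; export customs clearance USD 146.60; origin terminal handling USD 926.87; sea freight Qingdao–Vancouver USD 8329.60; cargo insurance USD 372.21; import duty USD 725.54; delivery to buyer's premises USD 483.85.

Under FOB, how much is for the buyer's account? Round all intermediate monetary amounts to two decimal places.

Buyer's account: USD 9911.20

FOB: the seller bears costs until goods are on board at the origin port; the buyer bears freight, insurance and all costs thereafter.
Seller's account: goods 147882.24 + inland to port 1146.16 + export clearance 146.60 + origin terminal 926.87 = 150101.87
Buyer's account: freight 8329.60 + insurance 372.21 + duty 725.54 + delivery 483.85 = 9911.20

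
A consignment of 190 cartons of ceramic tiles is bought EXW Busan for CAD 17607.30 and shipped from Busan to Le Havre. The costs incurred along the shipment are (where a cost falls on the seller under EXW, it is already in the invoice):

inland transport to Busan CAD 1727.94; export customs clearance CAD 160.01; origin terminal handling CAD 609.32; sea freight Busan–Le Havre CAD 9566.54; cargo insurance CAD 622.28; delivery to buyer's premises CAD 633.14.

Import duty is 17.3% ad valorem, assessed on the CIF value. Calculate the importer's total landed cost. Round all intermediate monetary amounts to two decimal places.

EXW: the seller makes goods available at their premises; the buyer bears all onward costs.
CIF value = EXW price + inland to port + export clearance + origin terminal + freight + insurance = 17607.30 + 1727.94 + 160.01 + 609.32 + 9566.54 + 622.28 = 30293.39
Import duty = 30293.39 × 17.3% = 5240.76
Buyer bears: inland to port 1727.94 + export clearance 160.01 + origin terminal 609.32 + freight 9566.54 + insurance 622.28 + delivery 633.14 + duty 5240.76 = 18559.99
Landed cost = invoice 17607.30 + 18559.99 = 36167.29

Total landed cost: CAD 36167.29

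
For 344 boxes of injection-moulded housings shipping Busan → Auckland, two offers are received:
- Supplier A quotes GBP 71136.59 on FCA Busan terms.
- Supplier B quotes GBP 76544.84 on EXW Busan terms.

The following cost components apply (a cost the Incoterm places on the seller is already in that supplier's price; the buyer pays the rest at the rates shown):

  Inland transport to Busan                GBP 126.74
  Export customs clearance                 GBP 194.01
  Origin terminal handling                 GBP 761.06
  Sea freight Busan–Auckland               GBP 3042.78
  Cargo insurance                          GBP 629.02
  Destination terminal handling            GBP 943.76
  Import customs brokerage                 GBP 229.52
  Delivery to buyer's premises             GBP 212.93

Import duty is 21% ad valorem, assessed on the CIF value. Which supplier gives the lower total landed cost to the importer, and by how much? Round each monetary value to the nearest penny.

Supplier A is cheaper by GBP 6932.09

Supplier A (FCA):
CIF value = FCA price + origin terminal + freight + insurance = 71136.59 + 761.06 + 3042.78 + 629.02 = 75569.45
Import duty = 75569.45 × 21% = 15869.58
Buyer bears (A): 761.06 + 3042.78 + 629.02 + 943.76 + 229.52 + 212.93 = 5819.07
Landed cost (A) = invoice 71136.59 + 5819.07 + duty 15869.58 = 92825.24
Supplier B (EXW):
CIF value = EXW price + inland to port + export clearance + origin terminal + freight + insurance = 76544.84 + 126.74 + 194.01 + 761.06 + 3042.78 + 629.02 = 81298.45
Import duty = 81298.45 × 21% = 17072.67
Buyer bears (B): 126.74 + 194.01 + 761.06 + 3042.78 + 629.02 + 943.76 + 229.52 + 212.93 = 6139.82
Landed cost (B) = invoice 76544.84 + 6139.82 + duty 17072.67 = 99757.33
Difference = |92825.24 − 99757.33| = 6932.09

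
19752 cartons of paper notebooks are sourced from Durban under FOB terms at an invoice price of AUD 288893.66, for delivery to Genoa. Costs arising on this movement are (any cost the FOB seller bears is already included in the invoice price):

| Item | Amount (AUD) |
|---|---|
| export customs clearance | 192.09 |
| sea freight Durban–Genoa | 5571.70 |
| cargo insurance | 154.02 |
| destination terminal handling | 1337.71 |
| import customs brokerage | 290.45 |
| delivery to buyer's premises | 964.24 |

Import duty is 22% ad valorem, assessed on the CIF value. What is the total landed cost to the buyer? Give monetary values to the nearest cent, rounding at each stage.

FOB: the seller bears costs until goods are on board at the origin port; the buyer bears freight, insurance and all costs thereafter.
Already in the invoice (seller's account under FOB): export clearance — exclude.
CIF value = FOB price + freight + insurance = 288893.66 + 5571.70 + 154.02 = 294619.38
Import duty = 294619.38 × 22% = 64816.26
Buyer bears: freight 5571.70 + insurance 154.02 + destination terminal 1337.71 + brokerage 290.45 + delivery 964.24 + duty 64816.26 = 73134.38
Landed cost = invoice 288893.66 + 73134.38 = 362028.04

Total landed cost: AUD 362028.04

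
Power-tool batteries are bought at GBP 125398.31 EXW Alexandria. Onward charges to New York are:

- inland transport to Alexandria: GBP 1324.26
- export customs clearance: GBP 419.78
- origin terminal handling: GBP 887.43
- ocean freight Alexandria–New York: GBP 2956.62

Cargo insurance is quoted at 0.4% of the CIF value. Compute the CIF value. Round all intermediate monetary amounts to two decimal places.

CIF value: GBP 131512.45

Let C be the CIF value. C = EXW price + pre-shipment costs + freight + 0.4% × C
C − 0.4% × C = 125398.31 + 1324.26 + 419.78 + 887.43 + 2956.62
0.996 × C = 130986.40
C = 130986.40 / 0.996 = 131512.45
Insurance premium = 0.4% × 131512.45 = 526.05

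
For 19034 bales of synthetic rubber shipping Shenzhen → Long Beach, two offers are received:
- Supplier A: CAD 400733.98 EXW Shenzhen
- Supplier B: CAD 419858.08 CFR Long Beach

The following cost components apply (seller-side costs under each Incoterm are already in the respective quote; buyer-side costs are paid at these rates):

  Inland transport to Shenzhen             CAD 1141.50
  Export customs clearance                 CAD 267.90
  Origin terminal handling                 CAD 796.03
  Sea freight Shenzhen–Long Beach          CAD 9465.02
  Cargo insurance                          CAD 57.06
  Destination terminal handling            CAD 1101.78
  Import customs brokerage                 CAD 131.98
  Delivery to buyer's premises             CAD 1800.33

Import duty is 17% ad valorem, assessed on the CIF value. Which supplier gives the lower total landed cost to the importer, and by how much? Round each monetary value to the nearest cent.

Supplier A is cheaper by CAD 8720.77

Supplier A (EXW):
CIF value = EXW price + inland to port + export clearance + origin terminal + freight + insurance = 400733.98 + 1141.50 + 267.90 + 796.03 + 9465.02 + 57.06 = 412461.49
Import duty = 412461.49 × 17% = 70118.45
Buyer bears (A): 1141.50 + 267.90 + 796.03 + 9465.02 + 57.06 + 1101.78 + 131.98 + 1800.33 = 14761.60
Landed cost (A) = invoice 400733.98 + 14761.60 + duty 70118.45 = 485614.03
Supplier B (CFR):
CIF value = CFR price + insurance = 419858.08 + 57.06 = 419915.14
Import duty = 419915.14 × 17% = 71385.57
Buyer bears (B): 57.06 + 1101.78 + 131.98 + 1800.33 = 3091.15
Landed cost (B) = invoice 419858.08 + 3091.15 + duty 71385.57 = 494334.80
Difference = |485614.03 − 494334.80| = 8720.77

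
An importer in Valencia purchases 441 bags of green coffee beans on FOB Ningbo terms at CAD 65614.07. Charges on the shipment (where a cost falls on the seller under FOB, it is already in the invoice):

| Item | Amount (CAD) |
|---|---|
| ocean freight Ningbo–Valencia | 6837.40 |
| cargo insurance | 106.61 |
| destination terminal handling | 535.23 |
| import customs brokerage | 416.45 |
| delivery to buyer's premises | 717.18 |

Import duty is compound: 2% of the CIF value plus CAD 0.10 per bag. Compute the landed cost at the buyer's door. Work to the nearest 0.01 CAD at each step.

FOB: the seller bears costs until goods are on board at the origin port; the buyer bears freight, insurance and all costs thereafter.
CIF value = FOB price + freight + insurance = 65614.07 + 6837.40 + 106.61 = 72558.08
Ad valorem component: 72558.08 × 2% = 1451.16
Specific component: 441 × 0.10 = 44.10
Import duty = 1451.16 + 44.10 = 1495.26
Buyer bears: freight 6837.40 + insurance 106.61 + destination terminal 535.23 + brokerage 416.45 + delivery 717.18 + duty 1495.26 = 10108.13
Landed cost = invoice 65614.07 + 10108.13 = 75722.20

Total landed cost: CAD 75722.20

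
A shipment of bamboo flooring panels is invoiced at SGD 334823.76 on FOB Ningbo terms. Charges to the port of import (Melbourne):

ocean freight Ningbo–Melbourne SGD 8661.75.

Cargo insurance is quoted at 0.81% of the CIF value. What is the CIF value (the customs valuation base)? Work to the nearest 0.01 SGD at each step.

CIF value: SGD 346290.46

Let C be the CIF value. C = FOB price + freight + 0.81% × C
C − 0.81% × C = 334823.76 + 8661.75
0.9919 × C = 343485.51
C = 343485.51 / 0.9919 = 346290.46
Insurance premium = 0.81% × 346290.46 = 2804.95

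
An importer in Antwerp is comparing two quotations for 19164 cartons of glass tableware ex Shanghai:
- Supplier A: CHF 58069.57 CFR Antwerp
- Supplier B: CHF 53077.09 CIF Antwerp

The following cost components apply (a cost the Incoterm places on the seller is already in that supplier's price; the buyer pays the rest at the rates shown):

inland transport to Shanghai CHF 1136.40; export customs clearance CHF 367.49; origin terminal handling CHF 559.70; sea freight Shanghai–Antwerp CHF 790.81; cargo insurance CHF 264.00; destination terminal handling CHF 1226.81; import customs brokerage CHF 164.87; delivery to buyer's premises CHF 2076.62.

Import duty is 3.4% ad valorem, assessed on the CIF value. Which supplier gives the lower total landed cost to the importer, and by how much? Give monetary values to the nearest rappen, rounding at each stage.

Supplier B is cheaper by CHF 5435.20

Supplier A (CFR):
CIF value = CFR price + insurance = 58069.57 + 264.00 = 58333.57
Import duty = 58333.57 × 3.4% = 1983.34
Buyer bears (A): 264.00 + 1226.81 + 164.87 + 2076.62 = 3732.30
Landed cost (A) = invoice 58069.57 + 3732.30 + duty 1983.34 = 63785.21
Supplier B (CIF):
The CIF price already equals the CIF value: 53077.09
Import duty = 53077.09 × 3.4% = 1804.62
Buyer bears (B): 1226.81 + 164.87 + 2076.62 = 3468.30
Landed cost (B) = invoice 53077.09 + 3468.30 + duty 1804.62 = 58350.01
Difference = |63785.21 − 58350.01| = 5435.20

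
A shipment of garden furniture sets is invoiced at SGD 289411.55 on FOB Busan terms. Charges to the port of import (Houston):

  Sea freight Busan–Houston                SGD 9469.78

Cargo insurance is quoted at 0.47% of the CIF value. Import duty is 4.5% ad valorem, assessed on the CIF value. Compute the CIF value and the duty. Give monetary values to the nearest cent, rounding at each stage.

CIF value: SGD 300292.71; import duty: SGD 13513.17

Let C be the CIF value. C = FOB price + freight + 0.47% × C
C − 0.47% × C = 289411.55 + 9469.78
0.9953 × C = 298881.33
C = 298881.33 / 0.9953 = 300292.71
Insurance premium = 0.47% × 300292.71 = 1411.38
Import duty = 300292.71 × 4.5% = 13513.17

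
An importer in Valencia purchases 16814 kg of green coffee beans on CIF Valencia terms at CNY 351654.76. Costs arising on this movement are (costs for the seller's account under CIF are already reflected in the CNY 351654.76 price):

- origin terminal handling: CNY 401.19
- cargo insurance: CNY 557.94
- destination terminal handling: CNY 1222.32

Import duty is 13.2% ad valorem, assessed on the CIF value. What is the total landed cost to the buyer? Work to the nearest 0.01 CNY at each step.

Total landed cost: CNY 399295.51

CIF: the seller pays costs through ocean freight and marine insurance to the destination port.
Already in the invoice (seller's account under CIF): origin terminal, insurance — exclude.
The CIF price already equals the CIF value: 351654.76
Import duty = 351654.76 × 13.2% = 46418.43
Buyer bears: destination terminal 1222.32 + duty 46418.43 = 47640.75
Landed cost = invoice 351654.76 + 47640.75 = 399295.51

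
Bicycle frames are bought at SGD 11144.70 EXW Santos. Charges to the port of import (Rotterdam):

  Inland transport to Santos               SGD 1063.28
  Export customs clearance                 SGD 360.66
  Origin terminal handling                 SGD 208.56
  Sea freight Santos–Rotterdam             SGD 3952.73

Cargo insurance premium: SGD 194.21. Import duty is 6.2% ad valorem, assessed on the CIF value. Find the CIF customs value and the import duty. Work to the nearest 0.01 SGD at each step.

CIF value: SGD 16924.14; import duty: SGD 1049.30

CIF = EXW price + pre-shipment costs + freight + insurance
CIF = 11144.70 + 1063.28 + 360.66 + 208.56 + 3952.73 + 194.21 = 16924.14
Import duty = 16924.14 × 6.2% = 1049.30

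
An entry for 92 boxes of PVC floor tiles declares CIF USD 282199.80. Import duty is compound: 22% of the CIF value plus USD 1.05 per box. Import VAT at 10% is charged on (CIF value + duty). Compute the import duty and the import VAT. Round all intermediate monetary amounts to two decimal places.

Import duty: USD 62180.56; import VAT: USD 34438.04

Ad valorem component: 282199.80 × 22% = 62083.96
Specific component: 92 × 1.05 = 96.60
Import duty = 62083.96 + 96.60 = 62180.56
VAT base = CIF + duty = 282199.80 + 62180.56 = 344380.36
Import VAT = 344380.36 × 10% = 34438.04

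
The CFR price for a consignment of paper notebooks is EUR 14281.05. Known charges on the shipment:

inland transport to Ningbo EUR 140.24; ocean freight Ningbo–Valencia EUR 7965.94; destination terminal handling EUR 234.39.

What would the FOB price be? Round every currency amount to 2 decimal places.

Not relevant to the conversion: inland to port — on the seller under both CFR and FOB; already in the CFR price and stays in the FOB price. destination terminal — on the buyer under both terms; not part of either seller's price.
From CFR to FOB, the seller no longer bears: freight.
FOB price = 14281.05 − 7965.94 = 6315.11

FOB price: EUR 6315.11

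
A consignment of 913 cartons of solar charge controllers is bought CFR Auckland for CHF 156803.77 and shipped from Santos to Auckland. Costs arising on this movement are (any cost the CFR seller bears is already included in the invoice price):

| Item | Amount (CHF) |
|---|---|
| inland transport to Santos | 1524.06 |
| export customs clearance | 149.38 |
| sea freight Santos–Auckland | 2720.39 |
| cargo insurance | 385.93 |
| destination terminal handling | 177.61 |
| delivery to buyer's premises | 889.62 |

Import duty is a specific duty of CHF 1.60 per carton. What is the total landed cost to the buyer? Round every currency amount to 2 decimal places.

CFR: the seller pays costs through ocean freight to the destination port, but not insurance.
Already in the invoice (seller's account under CFR): inland to port, export clearance, freight — exclude.
CIF value = CFR price + insurance = 156803.77 + 385.93 = 157189.70
Import duty = 913 × 1.60 = 1460.80
Buyer bears: insurance 385.93 + destination terminal 177.61 + delivery 889.62 + duty 1460.80 = 2913.96
Landed cost = invoice 156803.77 + 2913.96 = 159717.73

Total landed cost: CHF 159717.73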